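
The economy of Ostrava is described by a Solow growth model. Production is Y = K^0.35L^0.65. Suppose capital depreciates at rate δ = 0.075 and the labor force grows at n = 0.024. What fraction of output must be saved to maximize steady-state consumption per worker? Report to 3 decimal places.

s_gold = 0.350

Capital per worker breaks even when investment replaces (n + δ)·k; here n + δ = 0.099.
At the golden rule MPK = n+δ, and in any Cobb-Douglas steady state s = (n+δ)·k/y = MPK·k/y = capital's share 0.35.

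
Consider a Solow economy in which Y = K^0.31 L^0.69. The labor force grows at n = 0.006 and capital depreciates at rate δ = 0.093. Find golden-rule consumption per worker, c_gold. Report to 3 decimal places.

c_gold ≈ 1.152

Capital per worker breaks even when investment replaces (n + δ)·k; here n + δ = 0.099.
Golden rule sets MPK = n+δ: 0.31·k^(0.31−1) = 0.099, so k_gold = (0.31/0.099)^(1/0.69) ≈ 5.2293.
y_gold = 5.2293^0.31 ≈ 1.6700.
c_gold = y_gold − (n+δ)·k_gold = 1.6700 − 0.099·5.2293 ≈ 1.1523.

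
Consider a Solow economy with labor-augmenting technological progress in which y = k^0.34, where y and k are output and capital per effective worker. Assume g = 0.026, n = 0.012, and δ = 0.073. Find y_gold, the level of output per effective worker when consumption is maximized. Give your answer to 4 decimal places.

The effective depreciation rate is n + g + δ = 0.012 + 0.026 + 0.073 = 0.111.
Maximizing c = f(k) − (n+g+δ)·k gives f'(k) = n+g+δ, i.e. 0.34·k^(0.34−1) = 0.111, so k_gold = (0.34/0.111)^(1/0.66) ≈ 5.4526.
Output: y_gold = k_gold^0.34 = 5.4526^0.34 ≈ 1.7801.

y_gold ≈ 1.7801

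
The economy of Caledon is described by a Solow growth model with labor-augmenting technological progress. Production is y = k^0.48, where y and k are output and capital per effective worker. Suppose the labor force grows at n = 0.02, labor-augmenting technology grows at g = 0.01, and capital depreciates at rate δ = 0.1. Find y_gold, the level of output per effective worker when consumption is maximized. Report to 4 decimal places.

y_gold ≈ 3.3393

Capital per effective worker breaks even when investment replaces (n + g + δ)·k; here n + g + δ = 0.13.
At the golden rule the marginal product of capital equals n+g+δ: 0.48·k^(0.48−1) = 0.13. Solving, k_gold = (0.48/0.13)^(1/0.52) ≈ 12.3298.
Output: y_gold = k_gold^0.48 = 12.3298^0.48 ≈ 3.3393.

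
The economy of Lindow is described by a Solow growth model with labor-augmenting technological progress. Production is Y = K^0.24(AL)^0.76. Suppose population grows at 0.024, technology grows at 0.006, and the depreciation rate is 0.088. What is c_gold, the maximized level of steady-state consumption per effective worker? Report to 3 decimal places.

c_gold ≈ 0.951

n + g + δ = 0.024 + 0.006 + 0.088 = 0.118.
Golden rule sets MPK = n+g+δ: 0.24·k^(0.24−1) = 0.118, so k_gold = (0.24/0.118)^(1/0.76) ≈ 2.5451.
y_gold = 2.5451^0.24 ≈ 1.2513.
c_gold = y_gold − (n+g+δ)·k_gold = 1.2513 − 0.118·2.5451 ≈ 0.9510.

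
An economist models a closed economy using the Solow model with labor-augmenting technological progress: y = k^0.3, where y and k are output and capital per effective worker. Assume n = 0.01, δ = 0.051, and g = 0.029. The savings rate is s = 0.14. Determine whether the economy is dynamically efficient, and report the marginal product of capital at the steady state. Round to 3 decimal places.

n + g + δ = 0.01 + 0.029 + 0.051 = 0.09.
Steady-state k*: s·k^0.3 = 0.09·k gives k* = (0.14/0.09)^(1/0.7) ≈ 1.8798.
MPK = 0.3·1.8798^(-0.7) ≈ 0.1929.
MPK > n+g+δ = 0.09, so the economy is dynamically efficient (under-saving).

dynamically efficient; MPK ≈ 0.193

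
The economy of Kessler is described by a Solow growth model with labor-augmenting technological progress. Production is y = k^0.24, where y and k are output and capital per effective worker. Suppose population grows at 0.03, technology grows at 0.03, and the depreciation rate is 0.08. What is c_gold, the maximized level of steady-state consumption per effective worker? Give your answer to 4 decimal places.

c_gold ≈ 0.9010

Break-even investment rate: n + g + δ = 0.03 + 0.03 + 0.08 = 0.14.
Golden rule sets MPK = n+g+δ: 0.24·k^(0.24−1) = 0.14, so k_gold = (0.24/0.14)^(1/0.76) ≈ 2.0324.
y_gold = 2.0324^0.24 ≈ 1.1856.
c_gold = y_gold − (n+g+δ)·k_gold = 1.1856 − 0.14·2.0324 ≈ 0.9010.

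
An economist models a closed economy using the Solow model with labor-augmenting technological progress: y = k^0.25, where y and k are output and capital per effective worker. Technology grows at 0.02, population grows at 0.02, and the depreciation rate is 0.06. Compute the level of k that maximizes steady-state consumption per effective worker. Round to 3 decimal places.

k_gold ≈ 3.393

n + g + δ = 0.02 + 0.02 + 0.06 = 0.1.
Maximizing c = f(k) − (n+g+δ)·k gives f'(k) = n+g+δ, i.e. 0.25·k^(0.25−1) = 0.1, so k_gold = (0.25/0.1)^(1/0.75) ≈ 3.3930.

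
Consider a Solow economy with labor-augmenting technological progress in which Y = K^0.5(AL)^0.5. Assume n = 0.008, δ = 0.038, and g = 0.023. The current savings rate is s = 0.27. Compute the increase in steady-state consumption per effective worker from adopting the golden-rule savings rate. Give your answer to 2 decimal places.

Break-even investment rate: n + g + δ = 0.008 + 0.023 + 0.038 = 0.069.
Current steady state (s = 0.27): k* = (0.27/0.069)^(1/0.5) ≈ 15.3119, y* = 15.3119^0.5 ≈ 3.9130, c* = (1−0.27)·3.9130 ≈ 2.8565.
Golden rule sets MPK = n+g+δ: 0.5·k^(0.5−1) = 0.069, so k_gold = (0.5/0.069)^(1/0.5) ≈ 52.5100.
y_gold = 52.5100^0.5 ≈ 7.2464, c_gold = y_gold − 0.069·k_gold ≈ 3.6232.
Gain: Δc = 3.6232 − 2.8565 ≈ 0.7667.

Δc ≈ 0.77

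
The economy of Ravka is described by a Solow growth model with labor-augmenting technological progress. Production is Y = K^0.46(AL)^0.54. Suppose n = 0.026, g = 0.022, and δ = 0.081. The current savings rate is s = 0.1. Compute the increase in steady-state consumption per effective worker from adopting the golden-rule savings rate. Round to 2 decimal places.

Δc ≈ 0.87

Capital per effective worker breaks even when investment replaces (n + g + δ)·k; here n + g + δ = 0.129.
Current steady state (s = 0.1): k* = (0.1/0.129)^(1/0.54) ≈ 0.6240, y* = 0.6240^0.46 ≈ 0.8050, c* = (1−0.1)·0.8050 ≈ 0.7245.
Maximizing c = f(k) − (n+g+δ)·k gives f'(k) = n+g+δ, i.e. 0.46·k^(0.46−1) = 0.129, so k_gold = (0.46/0.129)^(1/0.54) ≈ 10.5326.
y_gold = 10.5326^0.46 ≈ 2.9537, c_gold = y_gold − 0.129·k_gold ≈ 1.5950.
Gain: Δc = 1.5950 − 0.7245 ≈ 0.8705.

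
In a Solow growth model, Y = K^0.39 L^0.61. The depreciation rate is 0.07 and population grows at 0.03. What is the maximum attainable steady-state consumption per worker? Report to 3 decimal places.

c_gold ≈ 1.456

n + δ = 0.03 + 0.07 = 0.1.
Golden rule sets MPK = n+δ: 0.39·k^(0.39−1) = 0.1, so k_gold = (0.39/0.1)^(1/0.61) ≈ 9.3102.
y_gold = 9.3102^0.39 ≈ 2.3872.
c_gold = y_gold − (n+δ)·k_gold = 2.3872 − 0.1·9.3102 ≈ 1.4562.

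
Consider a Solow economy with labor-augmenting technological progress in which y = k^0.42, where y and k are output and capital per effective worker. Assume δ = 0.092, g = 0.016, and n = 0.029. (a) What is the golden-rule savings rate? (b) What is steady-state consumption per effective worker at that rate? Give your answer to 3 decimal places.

Break-even investment rate: n + g + δ = 0.029 + 0.016 + 0.092 = 0.137.
For Cobb-Douglas, s_gold equals capital's share: s_gold = 0.42.
Setting f'(k) = n+g+δ gives 0.42·k^(0.42−1) = 0.137, hence k_gold = (0.42/0.137)^(1/0.58) ≈ 6.8999.
y_gold = 6.8999^0.42 ≈ 2.2507; c_gold = (1−0.42)·y_gold ≈ 1.3054.

(a) s_gold = 0.420; (b) c_gold ≈ 1.305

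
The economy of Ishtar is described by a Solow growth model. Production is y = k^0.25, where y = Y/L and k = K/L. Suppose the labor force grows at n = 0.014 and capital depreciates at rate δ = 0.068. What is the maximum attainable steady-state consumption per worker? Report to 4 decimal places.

The effective depreciation rate is n + δ = 0.014 + 0.068 = 0.082.
At the golden rule the marginal product of capital equals n+δ: 0.25·k^(0.25−1) = 0.082. Solving, k_gold = (0.25/0.082)^(1/0.75) ≈ 4.4208.
y_gold = 4.4208^0.25 ≈ 1.4500.
c_gold = y_gold − (n+δ)·k_gold = 1.4500 − 0.082·4.4208 ≈ 1.0875.

c_gold ≈ 1.0875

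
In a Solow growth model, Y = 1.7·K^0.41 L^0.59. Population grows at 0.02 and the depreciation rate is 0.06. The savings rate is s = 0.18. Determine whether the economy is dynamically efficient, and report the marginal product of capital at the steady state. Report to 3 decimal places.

dynamically efficient; MPK ≈ 0.182

The effective depreciation rate is n + δ = 0.02 + 0.06 = 0.08.
Steady-state k*: s·A·k^0.41 = 0.08·k gives k* = (0.18·1.7/0.08)^(1/0.59) ≈ 9.7165.
MPK = 0.41·1.7·9.7165^(-0.59) ≈ 0.1822.
MPK > n+δ = 0.08, so the economy is dynamically efficient (under-saving).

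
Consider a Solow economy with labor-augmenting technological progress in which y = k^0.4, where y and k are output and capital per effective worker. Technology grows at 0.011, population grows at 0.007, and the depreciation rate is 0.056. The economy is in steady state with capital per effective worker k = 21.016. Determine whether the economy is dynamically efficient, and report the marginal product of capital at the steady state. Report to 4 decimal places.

dynamically inefficient; MPK ≈ 0.0643

Capital per effective worker breaks even when investment replaces (n + g + δ)·k; here n + g + δ = 0.074.
MPK = 0.4·k^(0.4−1) = 0.4·21.016^(-0.6) ≈ 0.0643.
MPK < 0.074, so the economy is dynamically inefficient (over-saving).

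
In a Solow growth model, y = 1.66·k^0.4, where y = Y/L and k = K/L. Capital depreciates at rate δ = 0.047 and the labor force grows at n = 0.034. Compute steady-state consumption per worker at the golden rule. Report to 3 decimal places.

Break-even investment rate: n + δ = 0.034 + 0.047 = 0.081.
Setting f'(k) = n+δ gives 0.4·1.66·k^(0.4−1) = 0.081, hence k_gold = (0.4·1.66/0.081)^(1/0.6) ≈ 33.3277.
y_gold = 1.66·33.3277^0.4 ≈ 6.7489.
c_gold = y_gold − (n+δ)·k_gold = 6.7489 − 0.081·33.3277 ≈ 4.0493.

c_gold ≈ 4.049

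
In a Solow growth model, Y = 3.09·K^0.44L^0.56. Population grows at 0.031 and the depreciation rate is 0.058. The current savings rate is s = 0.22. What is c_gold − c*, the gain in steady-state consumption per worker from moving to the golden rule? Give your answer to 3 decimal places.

Δc ≈ 2.831

Break-even investment rate: n + δ = 0.031 + 0.058 = 0.089.
Current steady state (s = 0.22): k* = (0.22·3.09/0.089)^(1/0.56) ≈ 37.7372, y* = 3.09·37.7372^0.44 ≈ 15.2664, c* = (1−0.22)·15.2664 ≈ 11.9078.
Maximizing c = f(k) − (n+δ)·k gives f'(k) = n+δ, i.e. 0.44·3.09·k^(0.44−1) = 0.089, so k_gold = (0.44·3.09/0.089)^(1/0.56) ≈ 130.1138.
y_gold = 3.09·130.1138^0.44 ≈ 26.3185, c_gold = y_gold − 0.089·k_gold ≈ 14.7383.
Gain: Δc = 14.7383 − 11.9078 ≈ 2.8305.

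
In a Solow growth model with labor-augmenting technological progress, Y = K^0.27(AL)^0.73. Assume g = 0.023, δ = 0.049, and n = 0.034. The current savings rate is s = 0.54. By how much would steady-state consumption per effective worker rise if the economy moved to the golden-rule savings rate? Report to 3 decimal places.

Δc ≈ 0.192

Break-even investment rate: n + g + δ = 0.034 + 0.023 + 0.049 = 0.106.
Current steady state (s = 0.54): k* = (0.54/0.106)^(1/0.73) ≈ 9.3028, y* = 9.3028^0.27 ≈ 1.8261, c* = (1−0.54)·1.8261 ≈ 0.8400.
Maximizing c = f(k) − (n+g+δ)·k gives f'(k) = n+g+δ, i.e. 0.27·k^(0.27−1) = 0.106, so k_gold = (0.27/0.106)^(1/0.73) ≈ 3.5995.
y_gold = 3.5995^0.27 ≈ 1.4131, c_gold = y_gold − 0.106·k_gold ≈ 1.0316.
Gain: Δc = 1.0316 − 0.8400 ≈ 0.1916.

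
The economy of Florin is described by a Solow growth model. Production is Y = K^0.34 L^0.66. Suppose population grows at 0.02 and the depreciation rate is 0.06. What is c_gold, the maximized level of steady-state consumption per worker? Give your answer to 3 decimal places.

The effective depreciation rate is n + δ = 0.02 + 0.06 = 0.08.
Golden rule sets MPK = n+δ: 0.34·k^(0.34−1) = 0.08, so k_gold = (0.34/0.08)^(1/0.66) ≈ 8.9558.
y_gold = 8.9558^0.34 ≈ 2.1072.
c_gold = y_gold − (n+δ)·k_gold = 2.1072 − 0.08·8.9558 ≈ 1.3908.

c_gold ≈ 1.391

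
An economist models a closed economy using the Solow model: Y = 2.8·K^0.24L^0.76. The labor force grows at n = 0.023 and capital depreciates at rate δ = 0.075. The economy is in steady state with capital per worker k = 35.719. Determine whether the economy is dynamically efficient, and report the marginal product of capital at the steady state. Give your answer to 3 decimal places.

dynamically inefficient; MPK ≈ 0.044

Break-even investment rate: n + δ = 0.023 + 0.075 = 0.098.
MPK = 0.24·2.8·k^(0.24−1) = 0.24·2.8·35.719^(-0.76) ≈ 0.0444.
MPK < 0.098, so the economy is dynamically inefficient (over-saving).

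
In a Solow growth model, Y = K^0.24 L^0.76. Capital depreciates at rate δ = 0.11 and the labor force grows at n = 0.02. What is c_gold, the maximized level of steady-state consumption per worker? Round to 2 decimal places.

c_gold ≈ 0.92

The effective depreciation rate is n + δ = 0.02 + 0.11 = 0.13.
Golden rule sets MPK = n+δ: 0.24·k^(0.24−1) = 0.13, so k_gold = (0.24/0.13)^(1/0.76) ≈ 2.2405.
y_gold = 2.2405^0.24 ≈ 1.2136.
c_gold = y_gold − (n+δ)·k_gold = 1.2136 − 0.13·2.2405 ≈ 0.9224.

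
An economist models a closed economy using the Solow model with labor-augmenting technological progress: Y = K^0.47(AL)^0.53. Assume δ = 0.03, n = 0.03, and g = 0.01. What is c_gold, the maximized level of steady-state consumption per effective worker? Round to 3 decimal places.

c_gold ≈ 2.868

The effective depreciation rate is n + g + δ = 0.03 + 0.01 + 0.03 = 0.07.
Setting f'(k) = n+g+δ gives 0.47·k^(0.47−1) = 0.07, hence k_gold = (0.47/0.07)^(1/0.53) ≈ 36.3393.
y_gold = 36.3393^0.47 ≈ 5.4122.
c_gold = y_gold − (n+g+δ)·k_gold = 5.4122 − 0.07·36.3393 ≈ 2.8685.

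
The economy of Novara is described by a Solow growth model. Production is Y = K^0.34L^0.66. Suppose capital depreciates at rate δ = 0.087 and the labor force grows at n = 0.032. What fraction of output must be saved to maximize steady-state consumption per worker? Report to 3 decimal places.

n + δ = 0.032 + 0.087 = 0.119.
At the golden rule MPK = n+δ, and in any Cobb-Douglas steady state s = (n+δ)·k/y = MPK·k/y = capital's share 0.34.

s_gold = 0.340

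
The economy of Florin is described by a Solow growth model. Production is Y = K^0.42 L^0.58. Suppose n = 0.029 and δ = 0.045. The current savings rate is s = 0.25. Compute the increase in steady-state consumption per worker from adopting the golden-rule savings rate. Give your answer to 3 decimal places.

Capital per worker breaks even when investment replaces (n + δ)·k; here n + δ = 0.074.
Current steady state (s = 0.25): k* = (0.25/0.074)^(1/0.58) ≈ 8.1577, y* = 8.1577^0.42 ≈ 2.4147, c* = (1−0.25)·2.4147 ≈ 1.8110.
At the golden rule the marginal product of capital equals n+δ: 0.42·k^(0.42−1) = 0.074. Solving, k_gold = (0.42/0.074)^(1/0.58) ≈ 19.9540.
y_gold = 19.9540^0.42 ≈ 3.5157, c_gold = y_gold − 0.074·k_gold ≈ 2.0391.
Gain: Δc = 2.0391 − 1.8110 ≈ 0.2281.

Δc ≈ 0.228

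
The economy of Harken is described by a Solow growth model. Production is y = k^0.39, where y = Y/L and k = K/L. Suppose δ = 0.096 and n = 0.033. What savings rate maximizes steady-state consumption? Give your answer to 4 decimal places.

The effective depreciation rate is n + δ = 0.033 + 0.096 = 0.129.
At the golden rule MPK = n+δ, and in any Cobb-Douglas steady state s = (n+δ)·k/y = MPK·k/y = capital's share 0.39.

s_gold = 0.3900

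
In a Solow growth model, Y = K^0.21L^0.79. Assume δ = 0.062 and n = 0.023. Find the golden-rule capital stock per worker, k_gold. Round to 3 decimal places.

Break-even investment rate: n + δ = 0.023 + 0.062 = 0.085.
At the golden rule the marginal product of capital equals n+δ: 0.21·k^(0.21−1) = 0.085. Solving, k_gold = (0.21/0.085)^(1/0.79) ≈ 3.1421.

k_gold ≈ 3.142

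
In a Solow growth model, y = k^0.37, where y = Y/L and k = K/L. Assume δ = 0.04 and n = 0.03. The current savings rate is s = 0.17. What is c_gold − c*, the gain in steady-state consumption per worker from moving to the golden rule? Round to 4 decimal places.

Break-even investment rate: n + δ = 0.03 + 0.04 = 0.07.
Current steady state (s = 0.17): k* = (0.17/0.07)^(1/0.63) ≈ 4.0895, y* = 4.0895^0.37 ≈ 1.6839, c* = (1−0.17)·1.6839 ≈ 1.3976.
Golden rule sets MPK = n+δ: 0.37·k^(0.37−1) = 0.07, so k_gold = (0.37/0.07)^(1/0.63) ≈ 14.0535.
y_gold = 14.0535^0.37 ≈ 2.6588, c_gold = y_gold − 0.07·k_gold ≈ 1.6750.
Gain: Δc = 1.6750 − 1.3976 ≈ 0.2774.

Δc ≈ 0.2774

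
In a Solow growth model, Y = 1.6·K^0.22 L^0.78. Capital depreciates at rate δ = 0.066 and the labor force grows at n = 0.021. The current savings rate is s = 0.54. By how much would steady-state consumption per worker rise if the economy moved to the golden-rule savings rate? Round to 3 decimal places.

Break-even investment rate: n + δ = 0.021 + 0.066 = 0.087.
Current steady state (s = 0.54): k* = (0.54·1.6/0.087)^(1/0.78) ≈ 18.9757, y* = 1.6·18.9757^0.22 ≈ 3.0572, c* = (1−0.54)·3.0572 ≈ 1.4063.
Setting f'(k) = n+δ gives 0.22·1.6·k^(0.22−1) = 0.087, hence k_gold = (0.22·1.6/0.087)^(1/0.78) ≈ 6.0012.
y_gold = 1.6·6.0012^0.22 ≈ 2.3732, c_gold = y_gold − 0.087·k_gold ≈ 1.8511.
Gain: Δc = 1.8511 − 1.4063 ≈ 0.4448.

Δc ≈ 0.445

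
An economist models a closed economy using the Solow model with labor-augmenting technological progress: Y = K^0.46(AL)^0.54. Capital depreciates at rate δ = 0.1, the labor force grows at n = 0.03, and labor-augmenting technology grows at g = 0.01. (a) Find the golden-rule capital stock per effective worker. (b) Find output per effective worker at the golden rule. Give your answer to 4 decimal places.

(a) k_gold ≈ 9.0515; (b) y_gold ≈ 2.7548

Break-even investment rate: n + g + δ = 0.03 + 0.01 + 0.1 = 0.14.
Setting f'(k) = n+g+δ gives 0.46·k^(0.46−1) = 0.14, hence k_gold = (0.46/0.14)^(1/0.54) ≈ 9.0515.
y_gold = 9.0515^0.46 ≈ 2.7548.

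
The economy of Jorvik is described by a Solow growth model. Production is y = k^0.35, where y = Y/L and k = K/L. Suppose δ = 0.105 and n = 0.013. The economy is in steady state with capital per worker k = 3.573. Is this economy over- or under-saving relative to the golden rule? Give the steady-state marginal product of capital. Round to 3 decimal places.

under-saving; MPK ≈ 0.153

Break-even investment rate: n + δ = 0.013 + 0.105 = 0.118.
MPK = 0.35·k^(0.35−1) = 0.35·3.573^(-0.65) ≈ 0.1530.
MPK > 0.118, so the economy is dynamically efficient (under-saving).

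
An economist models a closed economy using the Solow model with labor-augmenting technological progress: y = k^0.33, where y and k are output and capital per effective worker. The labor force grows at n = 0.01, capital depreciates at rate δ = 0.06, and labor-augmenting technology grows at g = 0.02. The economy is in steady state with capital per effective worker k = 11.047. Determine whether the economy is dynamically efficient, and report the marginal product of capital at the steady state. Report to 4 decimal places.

Capital per effective worker breaks even when investment replaces (n + g + δ)·k; here n + g + δ = 0.09.
MPK = 0.33·k^(0.33−1) = 0.33·11.047^(-0.67) ≈ 0.0660.
MPK < 0.09, so the economy is dynamically inefficient (over-saving).

dynamically inefficient; MPK ≈ 0.0660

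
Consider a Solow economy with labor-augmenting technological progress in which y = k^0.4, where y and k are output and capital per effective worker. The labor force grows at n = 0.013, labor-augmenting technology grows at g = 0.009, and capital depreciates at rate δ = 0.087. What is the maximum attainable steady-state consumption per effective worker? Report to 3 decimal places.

c_gold ≈ 1.427

The effective depreciation rate is n + g + δ = 0.013 + 0.009 + 0.087 = 0.109.
Setting f'(k) = n+g+δ gives 0.4·k^(0.4−1) = 0.109, hence k_gold = (0.4/0.109)^(1/0.6) ≈ 8.7308.
y_gold = 8.7308^0.4 ≈ 2.3792.
c_gold = y_gold − (n+g+δ)·k_gold = 2.3792 − 0.109·8.7308 ≈ 1.4275.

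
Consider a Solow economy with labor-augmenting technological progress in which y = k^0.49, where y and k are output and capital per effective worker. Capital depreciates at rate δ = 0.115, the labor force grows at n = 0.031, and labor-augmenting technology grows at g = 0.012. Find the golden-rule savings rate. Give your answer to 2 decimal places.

s_gold = 0.49

n + g + δ = 0.031 + 0.012 + 0.115 = 0.158.
At the golden rule MPK = n+g+δ, and in any Cobb-Douglas steady state s = (n+g+δ)·k/y = MPK·k/y = capital's share 0.49.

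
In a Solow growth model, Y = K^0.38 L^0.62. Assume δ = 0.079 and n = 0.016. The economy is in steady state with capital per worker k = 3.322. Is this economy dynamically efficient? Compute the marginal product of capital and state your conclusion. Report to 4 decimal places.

dynamically efficient; MPK ≈ 0.1805

The effective depreciation rate is n + δ = 0.016 + 0.079 = 0.095.
MPK = 0.38·k^(0.38−1) = 0.38·3.322^(-0.62) ≈ 0.1805.
MPK > 0.095, so the economy is dynamically efficient (under-saving).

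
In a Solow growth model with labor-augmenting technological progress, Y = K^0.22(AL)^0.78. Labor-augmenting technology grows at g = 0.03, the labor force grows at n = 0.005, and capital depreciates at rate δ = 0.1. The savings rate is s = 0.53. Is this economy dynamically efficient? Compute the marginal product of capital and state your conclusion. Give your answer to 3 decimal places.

Capital per effective worker breaks even when investment replaces (n + g + δ)·k; here n + g + δ = 0.135.
Steady-state k*: s·k^0.22 = 0.135·k gives k* = (0.53/0.135)^(1/0.78) ≈ 5.7738.
MPK = 0.22·5.7738^(-0.78) ≈ 0.0560.
MPK < n+g+δ = 0.135, so the economy is dynamically inefficient (over-saving).

dynamically inefficient; MPK ≈ 0.056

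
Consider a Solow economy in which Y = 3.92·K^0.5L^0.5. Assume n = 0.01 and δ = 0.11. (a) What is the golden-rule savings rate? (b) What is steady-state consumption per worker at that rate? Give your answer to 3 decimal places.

Break-even investment rate: n + δ = 0.01 + 0.11 = 0.12.
For Cobb-Douglas, s_gold equals capital's share: s_gold = 0.5.
At the golden rule the marginal product of capital equals n+δ: 0.5·3.92·k^(0.5−1) = 0.12. Solving, k_gold = (0.5·3.92/0.12)^(1/0.5) ≈ 266.7778.
y_gold = 3.92·266.7778^0.5 ≈ 64.0267; c_gold = (1−0.5)·y_gold ≈ 32.0133.

(a) s_gold = 0.500; (b) c_gold ≈ 32.013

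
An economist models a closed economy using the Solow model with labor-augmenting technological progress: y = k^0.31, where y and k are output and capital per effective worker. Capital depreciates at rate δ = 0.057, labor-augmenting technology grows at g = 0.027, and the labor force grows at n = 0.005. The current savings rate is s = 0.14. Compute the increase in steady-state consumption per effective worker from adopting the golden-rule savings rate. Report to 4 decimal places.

The effective depreciation rate is n + g + δ = 0.005 + 0.027 + 0.057 = 0.089.
Current steady state (s = 0.14): k* = (0.14/0.089)^(1/0.69) ≈ 1.9281, y* = 1.9281^0.31 ≈ 1.2257, c* = (1−0.14)·1.2257 ≈ 1.0541.
Maximizing c = f(k) − (n+g+δ)·k gives f'(k) = n+g+δ, i.e. 0.31·k^(0.31−1) = 0.089, so k_gold = (0.31/0.089)^(1/0.69) ≈ 6.1019.
y_gold = 6.1019^0.31 ≈ 1.7518, c_gold = y_gold − 0.089·k_gold ≈ 1.2088.
Gain: Δc = 1.2088 − 1.0541 ≈ 0.1547.

Δc ≈ 0.1547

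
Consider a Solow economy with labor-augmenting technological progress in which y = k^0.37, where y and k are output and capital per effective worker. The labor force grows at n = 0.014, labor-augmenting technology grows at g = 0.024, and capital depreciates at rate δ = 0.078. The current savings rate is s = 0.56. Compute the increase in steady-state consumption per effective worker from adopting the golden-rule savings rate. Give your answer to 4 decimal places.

Δc ≈ 0.1359

The effective depreciation rate is n + g + δ = 0.014 + 0.024 + 0.078 = 0.116.
Current steady state (s = 0.56): k* = (0.56/0.116)^(1/0.63) ≈ 12.1699, y* = 12.1699^0.37 ≈ 2.5209, c* = (1−0.56)·2.5209 ≈ 1.1092.
Setting f'(k) = n+g+δ gives 0.37·k^(0.37−1) = 0.116, hence k_gold = (0.37/0.116)^(1/0.63) ≈ 6.3037.
y_gold = 6.3037^0.37 ≈ 1.9763, c_gold = y_gold − 0.116·k_gold ≈ 1.2451.
Gain: Δc = 1.2451 − 1.1092 ≈ 0.1359.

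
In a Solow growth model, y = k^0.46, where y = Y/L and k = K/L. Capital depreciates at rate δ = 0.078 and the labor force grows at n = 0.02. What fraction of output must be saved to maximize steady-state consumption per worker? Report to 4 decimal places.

n + δ = 0.02 + 0.078 = 0.098.
At the golden rule MPK = n+δ, and in any Cobb-Douglas steady state s = (n+δ)·k/y = MPK·k/y = capital's share 0.46.

s_gold = 0.4600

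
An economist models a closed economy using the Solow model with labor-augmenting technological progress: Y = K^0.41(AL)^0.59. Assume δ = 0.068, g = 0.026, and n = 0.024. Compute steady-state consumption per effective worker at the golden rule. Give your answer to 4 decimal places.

The effective depreciation rate is n + g + δ = 0.024 + 0.026 + 0.068 = 0.118.
At the golden rule the marginal product of capital equals n+g+δ: 0.41·k^(0.41−1) = 0.118. Solving, k_gold = (0.41/0.118)^(1/0.59) ≈ 8.2562.
y_gold = 8.2562^0.41 ≈ 2.3762.
c_gold = y_gold − (n+g+δ)·k_gold = 2.3762 − 0.118·8.2562 ≈ 1.4020.

c_gold ≈ 1.4020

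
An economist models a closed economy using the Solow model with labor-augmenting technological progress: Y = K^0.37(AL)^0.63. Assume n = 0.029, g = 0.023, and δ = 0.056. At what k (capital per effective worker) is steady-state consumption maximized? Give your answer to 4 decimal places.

The effective depreciation rate is n + g + δ = 0.029 + 0.023 + 0.056 = 0.108.
Maximizing c = f(k) − (n+g+δ)·k gives f'(k) = n+g+δ, i.e. 0.37·k^(0.37−1) = 0.108, so k_gold = (0.37/0.108)^(1/0.63) ≈ 7.0608.

k_gold ≈ 7.0608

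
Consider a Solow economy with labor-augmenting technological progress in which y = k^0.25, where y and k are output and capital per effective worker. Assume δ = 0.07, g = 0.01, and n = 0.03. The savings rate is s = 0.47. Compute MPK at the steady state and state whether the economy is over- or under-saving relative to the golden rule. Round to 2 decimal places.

over-saving; MPK ≈ 0.06

The effective depreciation rate is n + g + δ = 0.03 + 0.01 + 0.07 = 0.11.
Steady-state k*: s·k^0.25 = 0.11·k gives k* = (0.47/0.11)^(1/0.75) ≈ 6.9333.
MPK = 0.25·6.9333^(-0.75) ≈ 0.0585.
MPK < n+g+δ = 0.11, so the economy is dynamically inefficient (over-saving).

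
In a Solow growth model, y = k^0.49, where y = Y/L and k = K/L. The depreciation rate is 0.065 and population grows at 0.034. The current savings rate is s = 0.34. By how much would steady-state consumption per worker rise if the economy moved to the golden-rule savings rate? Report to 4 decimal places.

n + δ = 0.034 + 0.065 = 0.099.
Current steady state (s = 0.34): k* = (0.34/0.099)^(1/0.51) ≈ 11.2376, y* = 11.2376^0.49 ≈ 3.2721, c* = (1−0.34)·3.2721 ≈ 2.1596.
Setting f'(k) = n+δ gives 0.49·k^(0.49−1) = 0.099, hence k_gold = (0.49/0.099)^(1/0.51) ≈ 23.0083.
y_gold = 23.0083^0.49 ≈ 4.6486, c_gold = y_gold − 0.099·k_gold ≈ 2.3708.
Gain: Δc = 2.3708 − 2.1596 ≈ 0.2112.

Δc ≈ 0.2112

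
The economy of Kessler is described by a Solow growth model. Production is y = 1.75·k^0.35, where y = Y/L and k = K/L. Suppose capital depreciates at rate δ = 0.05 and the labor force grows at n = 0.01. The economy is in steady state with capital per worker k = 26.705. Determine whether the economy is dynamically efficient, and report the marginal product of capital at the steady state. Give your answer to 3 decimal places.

dynamically efficient; MPK ≈ 0.072

Break-even investment rate: n + δ = 0.01 + 0.05 = 0.06.
MPK = 0.35·1.75·k^(0.35−1) = 0.35·1.75·26.705^(-0.65) ≈ 0.0724.
MPK > 0.06, so the economy is dynamically efficient (under-saving).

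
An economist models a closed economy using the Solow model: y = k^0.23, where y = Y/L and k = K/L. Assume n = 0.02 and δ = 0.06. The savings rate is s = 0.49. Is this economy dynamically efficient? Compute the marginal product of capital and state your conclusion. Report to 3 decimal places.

Break-even investment rate: n + δ = 0.02 + 0.06 = 0.08.
Steady-state k*: s·k^0.23 = 0.08·k gives k* = (0.49/0.08)^(1/0.77) ≈ 10.5248.
MPK = 0.23·10.5248^(-0.77) ≈ 0.0376.
MPK < n+δ = 0.08, so the economy is dynamically inefficient (over-saving).

dynamically inefficient; MPK ≈ 0.038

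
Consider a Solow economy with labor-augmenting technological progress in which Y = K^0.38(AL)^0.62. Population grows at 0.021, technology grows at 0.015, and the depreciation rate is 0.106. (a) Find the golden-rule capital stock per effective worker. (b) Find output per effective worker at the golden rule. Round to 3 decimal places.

The effective depreciation rate is n + g + δ = 0.021 + 0.015 + 0.106 = 0.142.
Setting f'(k) = n+g+δ gives 0.38·k^(0.38−1) = 0.142, hence k_gold = (0.38/0.142)^(1/0.62) ≈ 4.8922.
y_gold = 4.8922^0.38 ≈ 1.8282.

(a) k_gold ≈ 4.892; (b) y_gold ≈ 1.828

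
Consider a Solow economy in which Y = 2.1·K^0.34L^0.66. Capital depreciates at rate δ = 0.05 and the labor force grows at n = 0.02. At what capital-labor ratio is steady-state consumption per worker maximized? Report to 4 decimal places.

n + δ = 0.02 + 0.05 = 0.07.
At the golden rule the marginal product of capital equals n+δ: 0.34·2.1·k^(0.34−1) = 0.07. Solving, k_gold = (0.34·2.1/0.07)^(1/0.66) ≈ 33.7429.

k_gold ≈ 33.7429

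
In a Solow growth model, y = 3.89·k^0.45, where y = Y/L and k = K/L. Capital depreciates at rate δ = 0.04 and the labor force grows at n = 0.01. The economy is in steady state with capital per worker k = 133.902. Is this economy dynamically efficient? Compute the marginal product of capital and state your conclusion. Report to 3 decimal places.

Capital per worker breaks even when investment replaces (n + δ)·k; here n + δ = 0.05.
MPK = 0.45·3.89·k^(0.45−1) = 0.45·3.89·133.902^(-0.55) ≈ 0.1184.
MPK > 0.05, so the economy is dynamically efficient (under-saving).

dynamically efficient; MPK ≈ 0.118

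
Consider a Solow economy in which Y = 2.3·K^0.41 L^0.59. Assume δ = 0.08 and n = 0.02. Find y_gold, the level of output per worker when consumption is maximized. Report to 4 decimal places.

y_gold ≈ 10.9378

Break-even investment rate: n + δ = 0.02 + 0.08 = 0.1.
At the golden rule the marginal product of capital equals n+δ: 0.41·2.3·k^(0.41−1) = 0.1. Solving, k_gold = (0.41·2.3/0.1)^(1/0.59) ≈ 44.8451.
Output: y_gold = 2.3·k_gold^0.41 = 2.3·44.8451^0.41 ≈ 10.9378.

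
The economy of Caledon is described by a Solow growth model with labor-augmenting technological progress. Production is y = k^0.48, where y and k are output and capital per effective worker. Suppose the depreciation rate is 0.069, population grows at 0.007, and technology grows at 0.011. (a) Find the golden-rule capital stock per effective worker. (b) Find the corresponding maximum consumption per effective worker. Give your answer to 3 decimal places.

(a) k_gold ≈ 26.692; (b) c_gold ≈ 2.516

Capital per effective worker breaks even when investment replaces (n + g + δ)·k; here n + g + δ = 0.087.
At the golden rule the marginal product of capital equals n+g+δ: 0.48·k^(0.48−1) = 0.087. Solving, k_gold = (0.48/0.087)^(1/0.52) ≈ 26.6924.
y_gold = 26.6924^0.48 ≈ 4.8380; c_gold = y_gold − 0.087·k_gold ≈ 2.5158.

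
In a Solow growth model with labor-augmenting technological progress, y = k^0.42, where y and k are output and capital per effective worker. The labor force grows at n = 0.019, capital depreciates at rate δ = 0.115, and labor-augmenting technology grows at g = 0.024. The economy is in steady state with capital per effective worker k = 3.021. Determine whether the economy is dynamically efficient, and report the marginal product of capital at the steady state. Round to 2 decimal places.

The effective depreciation rate is n + g + δ = 0.019 + 0.024 + 0.115 = 0.158.
MPK = 0.42·k^(0.42−1) = 0.42·3.021^(-0.58) ≈ 0.2212.
MPK > 0.158, so the economy is dynamically efficient (under-saving).

dynamically efficient; MPK ≈ 0.22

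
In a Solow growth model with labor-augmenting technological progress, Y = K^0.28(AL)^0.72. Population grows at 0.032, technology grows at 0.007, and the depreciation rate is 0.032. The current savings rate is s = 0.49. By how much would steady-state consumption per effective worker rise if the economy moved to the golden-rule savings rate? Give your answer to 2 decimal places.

Δc ≈ 0.15

n + g + δ = 0.032 + 0.007 + 0.032 = 0.071.
Current steady state (s = 0.49): k* = (0.49/0.071)^(1/0.72) ≈ 14.6282, y* = 14.6282^0.28 ≈ 2.1196, c* = (1−0.49)·2.1196 ≈ 1.0810.
Golden rule sets MPK = n+g+δ: 0.28·k^(0.28−1) = 0.071, so k_gold = (0.28/0.071)^(1/0.72) ≈ 6.7242.
y_gold = 6.7242^0.28 ≈ 1.7051, c_gold = y_gold − 0.071·k_gold ≈ 1.2276.
Gain: Δc = 1.2276 − 1.0810 ≈ 0.1466.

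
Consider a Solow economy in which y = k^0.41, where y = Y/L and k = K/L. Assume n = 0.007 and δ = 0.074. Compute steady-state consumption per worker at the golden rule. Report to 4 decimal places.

Capital per worker breaks even when investment replaces (n + δ)·k; here n + δ = 0.081.
Maximizing c = f(k) − (n+δ)·k gives f'(k) = n+δ, i.e. 0.41·k^(0.41−1) = 0.081, so k_gold = (0.41/0.081)^(1/0.59) ≈ 15.6216.
y_gold = 15.6216^0.41 ≈ 3.0862.
c_gold = y_gold − (n+δ)·k_gold = 3.0862 − 0.081·15.6216 ≈ 1.8209.

c_gold ≈ 1.8209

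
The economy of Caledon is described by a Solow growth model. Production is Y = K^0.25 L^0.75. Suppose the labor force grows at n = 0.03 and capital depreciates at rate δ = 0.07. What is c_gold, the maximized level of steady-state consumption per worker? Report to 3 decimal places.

n + δ = 0.03 + 0.07 = 0.1.
Setting f'(k) = n+δ gives 0.25·k^(0.25−1) = 0.1, hence k_gold = (0.25/0.1)^(1/0.75) ≈ 3.3930.
y_gold = 3.3930^0.25 ≈ 1.3572.
c_gold = y_gold − (n+δ)·k_gold = 1.3572 − 0.1·3.3930 ≈ 1.0179.

c_gold ≈ 1.018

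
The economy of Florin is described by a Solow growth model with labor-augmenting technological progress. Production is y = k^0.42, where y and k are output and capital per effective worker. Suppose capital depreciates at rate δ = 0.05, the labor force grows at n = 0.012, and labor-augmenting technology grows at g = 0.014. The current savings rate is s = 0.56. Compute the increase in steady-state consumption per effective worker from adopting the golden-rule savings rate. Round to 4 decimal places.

n + g + δ = 0.012 + 0.014 + 0.05 = 0.076.
Current steady state (s = 0.56): k* = (0.56/0.076)^(1/0.58) ≈ 31.2949, y* = 31.2949^0.42 ≈ 4.2472, c* = (1−0.56)·4.2472 ≈ 1.8688.
Golden rule sets MPK = n+g+δ: 0.42·k^(0.42−1) = 0.076, so k_gold = (0.42/0.076)^(1/0.58) ≈ 19.0573.
y_gold = 19.0573^0.42 ≈ 3.4485, c_gold = y_gold − 0.076·k_gold ≈ 2.0001.
Gain: Δc = 2.0001 − 1.8688 ≈ 0.1314.

Δc ≈ 0.1314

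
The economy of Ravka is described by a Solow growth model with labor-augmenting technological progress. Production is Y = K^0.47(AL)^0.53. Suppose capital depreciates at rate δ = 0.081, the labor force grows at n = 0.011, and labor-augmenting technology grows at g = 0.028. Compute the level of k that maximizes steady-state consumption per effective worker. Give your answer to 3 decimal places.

k_gold ≈ 13.143

Capital per effective worker breaks even when investment replaces (n + g + δ)·k; here n + g + δ = 0.12.
Setting f'(k) = n+g+δ gives 0.47·k^(0.47−1) = 0.12, hence k_gold = (0.47/0.12)^(1/0.53) ≈ 13.1435.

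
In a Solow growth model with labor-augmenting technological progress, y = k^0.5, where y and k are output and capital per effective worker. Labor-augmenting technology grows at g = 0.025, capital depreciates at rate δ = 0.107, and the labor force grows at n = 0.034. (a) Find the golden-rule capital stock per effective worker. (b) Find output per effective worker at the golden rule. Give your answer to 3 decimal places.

(a) k_gold ≈ 9.072; (b) y_gold ≈ 3.012

The effective depreciation rate is n + g + δ = 0.034 + 0.025 + 0.107 = 0.166.
Setting f'(k) = n+g+δ gives 0.5·k^(0.5−1) = 0.166, hence k_gold = (0.5/0.166)^(1/0.5) ≈ 9.0724.
y_gold = 9.0724^0.5 ≈ 3.0120.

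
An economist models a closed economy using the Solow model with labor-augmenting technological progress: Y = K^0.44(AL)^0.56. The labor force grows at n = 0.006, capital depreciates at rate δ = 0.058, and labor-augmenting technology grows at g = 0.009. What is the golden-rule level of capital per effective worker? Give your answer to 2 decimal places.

Break-even investment rate: n + g + δ = 0.006 + 0.009 + 0.058 = 0.073.
At the golden rule the marginal product of capital equals n+g+δ: 0.44·k^(0.44−1) = 0.073. Solving, k_gold = (0.44/0.073)^(1/0.56) ≈ 24.7223.

k_gold ≈ 24.72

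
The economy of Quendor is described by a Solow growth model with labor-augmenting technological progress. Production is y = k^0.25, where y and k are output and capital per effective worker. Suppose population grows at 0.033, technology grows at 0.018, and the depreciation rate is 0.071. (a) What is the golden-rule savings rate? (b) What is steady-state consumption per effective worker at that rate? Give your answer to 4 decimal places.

Capital per effective worker breaks even when investment replaces (n + g + δ)·k; here n + g + δ = 0.122.
For Cobb-Douglas, s_gold equals capital's share: s_gold = 0.25.
At the golden rule the marginal product of capital equals n+g+δ: 0.25·k^(0.25−1) = 0.122. Solving, k_gold = (0.25/0.122)^(1/0.75) ≈ 2.6028.
y_gold = 2.6028^0.25 ≈ 1.2702; c_gold = (1−0.25)·y_gold ≈ 0.9526.

(a) s_gold = 0.2500; (b) c_gold ≈ 0.9526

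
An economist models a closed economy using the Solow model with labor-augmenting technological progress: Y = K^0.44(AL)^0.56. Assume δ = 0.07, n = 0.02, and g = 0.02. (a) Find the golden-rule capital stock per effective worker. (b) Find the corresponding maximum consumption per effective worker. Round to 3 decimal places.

Capital per effective worker breaks even when investment replaces (n + g + δ)·k; here n + g + δ = 0.11.
Golden rule sets MPK = n+g+δ: 0.44·k^(0.44−1) = 0.11, so k_gold = (0.44/0.11)^(1/0.56) ≈ 11.8880.
y_gold = 11.8880^0.44 ≈ 2.9720; c_gold = y_gold − 0.11·k_gold ≈ 1.6643.

(a) k_gold ≈ 11.888; (b) c_gold ≈ 1.664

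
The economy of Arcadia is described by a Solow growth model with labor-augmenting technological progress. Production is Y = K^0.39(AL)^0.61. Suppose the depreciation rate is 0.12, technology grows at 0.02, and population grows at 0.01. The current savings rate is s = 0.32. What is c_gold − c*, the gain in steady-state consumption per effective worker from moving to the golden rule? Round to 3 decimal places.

The effective depreciation rate is n + g + δ = 0.01 + 0.02 + 0.12 = 0.15.
Current steady state (s = 0.32): k* = (0.32/0.15)^(1/0.61) ≈ 3.4629, y* = 3.4629^0.39 ≈ 1.6232, c* = (1−0.32)·1.6232 ≈ 1.1038.
Setting f'(k) = n+g+δ gives 0.39·k^(0.39−1) = 0.15, hence k_gold = (0.39/0.15)^(1/0.61) ≈ 4.7894.
y_gold = 4.7894^0.39 ≈ 1.8421, c_gold = y_gold − 0.15·k_gold ≈ 1.1237.
Gain: Δc = 1.1237 − 1.1038 ≈ 0.0199.

Δc ≈ 0.020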